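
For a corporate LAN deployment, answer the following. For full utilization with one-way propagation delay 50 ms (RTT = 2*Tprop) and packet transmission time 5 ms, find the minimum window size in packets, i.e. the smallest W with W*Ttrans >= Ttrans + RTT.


Given: Ttrans = 5 ms, RTT = 100 ms (= 2 * Tprop, Tprop = 50 ms)
Time until first ACK returns = Ttrans + RTT = 5 + 100 = 105 ms
Need W * Ttrans >= Ttrans + RTT  ->  W >= (Ttrans + RTT) / Ttrans
(Ttrans + RTT) / Ttrans = 105 / 5 = 21
W_min = ceil(21) = 21

21


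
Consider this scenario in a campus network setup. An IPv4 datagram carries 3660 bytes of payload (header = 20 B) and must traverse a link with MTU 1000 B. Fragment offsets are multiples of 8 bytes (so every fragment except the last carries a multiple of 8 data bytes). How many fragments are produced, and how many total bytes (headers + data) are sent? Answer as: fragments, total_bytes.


Max data per non-final fragment = floor((MTU - header)/8)*8 = floor((1000 - 20)/8)*8 = floor(980/8)*8 = 976 B
Final fragment needs no 8-byte alignment: it can carry up to MTU - header = 980 B
Non-final fragments needed = ceil((payload - 980) / 976) = ceil(2680/976) = ceil(2.7459) = 3
Number of fragments = 3 + 1 = 4
Fragment sizes (data): 3 * 976 B + 732 B (last, 732 <= 980 OK)
Total bytes sent = payload + n_frags * header = 3660 + 4*20 = 3660 + 80 = 3740 B

4, 3740


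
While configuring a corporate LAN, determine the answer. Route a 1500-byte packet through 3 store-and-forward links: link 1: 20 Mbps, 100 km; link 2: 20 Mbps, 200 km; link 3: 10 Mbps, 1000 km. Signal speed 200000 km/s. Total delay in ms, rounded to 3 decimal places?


Packet = 1500 bytes = 12000 bits. Store-and-forward: sum (t_trans + t_prop) per link.
Link 1: t_trans = 12000/(20*10^6) s = 0.6000 ms; t_prop = 100/200000 s = 0.5000 ms; subtotal = 1.1000 ms
Link 2: t_trans = 12000/(20*10^6) s = 0.6000 ms; t_prop = 200/200000 s = 1.0000 ms; subtotal = 1.6000 ms
Link 3: t_trans = 12000/(10*10^6) s = 1.2000 ms; t_prop = 1000/200000 s = 5.0000 ms; subtotal = 6.2000 ms
End-to-end = 1.1000 + 1.6000 + 6.2000 = 8.9000 ms -> 8.900 ms (3 dp)

8.900


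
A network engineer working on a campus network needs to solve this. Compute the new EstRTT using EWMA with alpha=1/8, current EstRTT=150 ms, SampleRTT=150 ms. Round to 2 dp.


Given: EstRTT = 150 ms, SampleRTT = 150 ms, alpha = 1/8
New EstRTT = (1 - alpha) * EstRTT + alpha * SampleRTT
(7/8) * 150 = 131.25
(1/8) * 150 = 18.75
New EstRTT = 131.25 + 18.75 = 150 ms -> 150.00 ms (2 dp)

150.00


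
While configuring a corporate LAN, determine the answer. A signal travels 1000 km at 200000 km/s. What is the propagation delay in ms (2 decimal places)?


Given: distance = 1000 km, speed = 200000 km/s
Delay = distance / speed = 1000 / 200000 seconds
Delay in ms = 1000 * 1000 / 200000
Delay = 5.0000 ms
Rounded to 2 dp = 5.00 ms

5.00


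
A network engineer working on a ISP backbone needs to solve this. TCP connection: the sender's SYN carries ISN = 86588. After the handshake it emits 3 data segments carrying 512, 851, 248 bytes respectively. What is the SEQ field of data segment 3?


The SYN occupies sequence number ISN = 86588, so the first data byte is ISN + 1 = 86589.
SEQ of data segment i = (ISN + 1) + sum of payload sizes of segments 1..i-1.
Segment 1: SEQ = 86589, payload = 512 bytes
Segment 2: SEQ = 87101, payload = 851 bytes
Segment 3: SEQ = 87952, payload = 248 bytes
SEQ of segment 3 = 86589 + 512 + 851 = 87952

87952


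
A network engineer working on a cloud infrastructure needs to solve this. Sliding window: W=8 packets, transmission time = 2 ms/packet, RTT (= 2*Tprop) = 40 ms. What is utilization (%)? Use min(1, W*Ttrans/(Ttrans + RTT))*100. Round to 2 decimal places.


Given: W = 8, Ttrans = 2 ms, RTT = 40 ms (= 2 * Tprop, Tprop = 20 ms)
Cycle time = Ttrans + RTT = 2 + 40 = 42 ms (first packet sent until its ACK returns)
W * Ttrans = 8 * 2 = 16 ms of sending per cycle
W * Ttrans / (Ttrans + RTT) = 16 / 42 = 0.380952
U = min(1, 0.380952) = 0.380952
U% = 38.10%

38.10


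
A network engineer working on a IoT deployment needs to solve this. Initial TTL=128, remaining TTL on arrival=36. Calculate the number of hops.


Given: initial TTL = 128, received TTL = 36
Hops = initial TTL - received TTL
Hops = 128 - 36 = 92

92


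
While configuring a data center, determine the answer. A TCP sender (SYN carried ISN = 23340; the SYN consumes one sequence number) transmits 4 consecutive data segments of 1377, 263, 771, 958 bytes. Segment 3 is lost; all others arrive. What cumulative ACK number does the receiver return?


SYN uses sequence number 23340; first data byte = ISN + 1 = 23341.
Segment 1: SEQ = 23341, len = 1377 B, covers [23341, 24717]
Segment 2: SEQ = 24718, len = 263 B, covers [24718, 24980]
Segment 3: SEQ = 24981, len = 771 B, covers [24981, 25751] [LOST]
Segment 4: SEQ = 25752, len = 958 B, covers [25752, 26709]
In-order data received: bytes [23341, 24980] (segments 1..2).
Segment 3 missing -> gap begins at byte 24981; later segments buffered out of order.
Cumulative ACK = next expected in-order byte = 23341 + 1377 + 263 = 24981

24981


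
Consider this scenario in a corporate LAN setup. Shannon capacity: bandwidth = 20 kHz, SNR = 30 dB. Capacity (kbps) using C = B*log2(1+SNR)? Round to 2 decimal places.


Given: B = 20 kHz, SNR = 30 dB
SNR linear = 10^(30/10) = 1000
1 + SNR = 1001
log2(1001) = 9.9672262588
C = 20 * 1000 * 9.9672262588 = 199344.5252 bps
C = 199.344525 kbps -> 199.34 kbps (2 dp)

199.34


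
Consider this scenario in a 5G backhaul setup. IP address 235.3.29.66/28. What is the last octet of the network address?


Given: IP = 235.3.29.66, prefix = /28
Subnet mask = 255.255.255.240
Last octet of IP: 66
Last octet of mask: 240
Network last octet = 66 AND 240 = 64

64


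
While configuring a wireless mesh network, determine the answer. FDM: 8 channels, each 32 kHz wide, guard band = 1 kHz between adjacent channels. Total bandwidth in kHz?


Given: 8 channels, 32 kHz each, guard = 1 kHz
Channel bandwidth = 8 * 32 = 256 kHz
Guard bands = 7 gaps * 1 kHz = 7 kHz
Total = 256 + 7 = 263 kHz

263


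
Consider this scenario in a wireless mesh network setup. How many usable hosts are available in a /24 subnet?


Given: subnet mask /24
Host bits = 32 - 24 = 8
Total addresses = 2^8 = 256
Usable hosts = 256 - 2 (network + broadcast) = 254

254


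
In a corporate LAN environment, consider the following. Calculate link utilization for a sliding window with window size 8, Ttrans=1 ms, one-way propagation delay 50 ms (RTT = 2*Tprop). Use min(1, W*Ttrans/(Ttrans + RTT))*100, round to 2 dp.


Given: W = 8, Ttrans = 1 ms, RTT = 100 ms (= 2 * Tprop, Tprop = 50 ms)
Cycle time = Ttrans + RTT = 1 + 100 = 101 ms (first packet sent until its ACK returns)
W * Ttrans = 8 * 1 = 8 ms of sending per cycle
W * Ttrans / (Ttrans + RTT) = 8 / 101 = 0.079208
U = min(1, 0.079208) = 0.079208
U% = 7.92%

7.92


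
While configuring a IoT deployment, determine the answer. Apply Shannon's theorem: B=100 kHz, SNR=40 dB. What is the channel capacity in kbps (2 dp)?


Given: B = 100 kHz, SNR = 40 dB
SNR linear = 10^(40/10) = 10000
1 + SNR = 10001
log2(10001) = 13.2878566418
C = 100 * 1000 * 13.2878566418 = 1328785.6642 bps
C = 1328.785664 kbps -> 1328.79 kbps (2 dp)

1328.79


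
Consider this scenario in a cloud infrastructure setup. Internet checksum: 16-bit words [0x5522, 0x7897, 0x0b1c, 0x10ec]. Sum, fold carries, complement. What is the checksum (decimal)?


Given words: [0x5522, 0x7897, 0x0b1c, 0x10ec]
Step 1: Sum all words
Raw sum = 21794 + 30871 + 2844 + 4332 = 59841
One's complement = ~59841 & 0xFFFF = 5694

5694


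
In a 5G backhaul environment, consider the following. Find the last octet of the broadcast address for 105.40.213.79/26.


Given: IP = 105.40.213.79, prefix = /26
Host bits = 32 - 26 = 6
Network last octet = 79 AND mask = 64
Host part size = 2^6 - 1 = 63
Broadcast last octet = 64 OR 63 = 127

127


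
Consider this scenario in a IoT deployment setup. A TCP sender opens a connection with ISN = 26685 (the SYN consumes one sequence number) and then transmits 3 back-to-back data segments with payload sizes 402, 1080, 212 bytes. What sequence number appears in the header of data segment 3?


The SYN occupies sequence number ISN = 26685, so the first data byte is ISN + 1 = 26686.
SEQ of data segment i = (ISN + 1) + sum of payload sizes of segments 1..i-1.
Segment 1: SEQ = 26686, payload = 402 bytes
Segment 2: SEQ = 27088, payload = 1080 bytes
Segment 3: SEQ = 28168, payload = 212 bytes
SEQ of segment 3 = 26686 + 402 + 1080 = 28168

28168


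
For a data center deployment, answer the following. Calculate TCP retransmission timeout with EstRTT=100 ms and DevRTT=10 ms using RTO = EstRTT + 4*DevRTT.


Given: EstRTT = 100 ms, DevRTT = 10 ms
Timeout = EstRTT + 4 * DevRTT
4 * DevRTT = 4 * 10 = 40
Timeout = 100 + 40 = 140 ms

140


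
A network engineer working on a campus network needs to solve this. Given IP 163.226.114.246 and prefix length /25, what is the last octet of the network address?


Given: IP = 163.226.114.246, prefix = /25
Subnet mask = 255.255.255.128
Last octet of IP: 246
Last octet of mask: 128
Network last octet = 246 AND 128 = 128

128


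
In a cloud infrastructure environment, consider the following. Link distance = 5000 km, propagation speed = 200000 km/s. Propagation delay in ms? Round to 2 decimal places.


Given: distance = 5000 km, speed = 200000 km/s
Delay = distance / speed = 5000 / 200000 seconds
Delay in ms = 5000 * 1000 / 200000
Delay = 25.0000 ms
Rounded to 2 dp = 25.00 ms

25.00


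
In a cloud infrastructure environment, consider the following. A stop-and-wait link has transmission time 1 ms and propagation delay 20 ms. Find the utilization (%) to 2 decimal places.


Given: Ttrans = 1 ms, Tprop = 20 ms
RTT = 2 * Tprop = 2 * 20 = 40 ms
U = Ttrans / (Ttrans + RTT)
U = 1 / (1 + 40)
U = 1 / 41 = 0.02439
U% = 2.44%

2.44


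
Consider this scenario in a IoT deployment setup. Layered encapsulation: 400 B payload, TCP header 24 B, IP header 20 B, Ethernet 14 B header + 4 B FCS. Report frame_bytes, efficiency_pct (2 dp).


TCP segment = 400 + 24 = 424 B
IP packet = 424 + 20 = 444 B
Ethernet frame = 444 + 14 + 4 = 462 B
Efficiency = app / frame = 400 / 462 = 0.865801 = 86.5801% -> 86.58% (2 dp)

462, 86.58


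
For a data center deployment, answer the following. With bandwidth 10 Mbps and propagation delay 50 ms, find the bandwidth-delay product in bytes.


Given: bandwidth = 10 Mbps, delay = 50 ms
BDP in bits = 10 * 10^6 * 50 / 1000
BDP in bits = 500000
BDP in bytes = 500000 / 8 = 62500

62500


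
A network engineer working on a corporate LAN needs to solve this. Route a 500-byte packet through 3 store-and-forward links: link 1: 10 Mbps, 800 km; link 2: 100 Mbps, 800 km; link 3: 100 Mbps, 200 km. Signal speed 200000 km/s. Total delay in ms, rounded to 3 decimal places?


Packet = 500 bytes = 4000 bits. Store-and-forward: sum (t_trans + t_prop) per link.
Link 1: t_trans = 4000/(10*10^6) s = 0.4000 ms; t_prop = 800/200000 s = 4.0000 ms; subtotal = 4.4000 ms
Link 2: t_trans = 4000/(100*10^6) s = 0.0400 ms; t_prop = 800/200000 s = 4.0000 ms; subtotal = 4.0400 ms
Link 3: t_trans = 4000/(100*10^6) s = 0.0400 ms; t_prop = 200/200000 s = 1.0000 ms; subtotal = 1.0400 ms
End-to-end = 4.4000 + 4.0400 + 1.0400 = 9.4800 ms -> 9.480 ms (3 dp)

9.480


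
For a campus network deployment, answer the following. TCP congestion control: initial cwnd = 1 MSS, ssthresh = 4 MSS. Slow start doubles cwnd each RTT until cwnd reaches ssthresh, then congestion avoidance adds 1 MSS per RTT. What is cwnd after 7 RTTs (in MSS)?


RTT 0: cwnd = 1 MSS (initial)
RTT 1: cwnd = 2 MSS (slow start, doubled)
RTT 2: cwnd = 4 MSS (slow start, doubled)
RTT 3: cwnd = 5 MSS (congestion avoidance, +1)
RTT 4: cwnd = 6 MSS (congestion avoidance, +1)
RTT 5: cwnd = 7 MSS (congestion avoidance, +1)
RTT 6: cwnd = 8 MSS (congestion avoidance, +1)
RTT 7: cwnd = 9 MSS (congestion avoidance, +1)

9


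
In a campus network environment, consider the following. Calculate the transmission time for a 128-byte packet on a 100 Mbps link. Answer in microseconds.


Given: packet = 128 bytes, bandwidth = 100 Mbps
Packet in bits = 128 * 8 = 1024 bits
Bandwidth = 100 * 10^6 = 100000000 bps
Time = 1024 / 100000000 seconds
Time in us = 1024 * 10^6 / 100000000 = 10.24

10.24


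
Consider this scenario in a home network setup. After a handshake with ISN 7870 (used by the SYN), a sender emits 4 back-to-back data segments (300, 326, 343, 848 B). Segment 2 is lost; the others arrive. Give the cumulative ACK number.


SYN uses sequence number 7870; first data byte = ISN + 1 = 7871.
Segment 1: SEQ = 7871, len = 300 B, covers [7871, 8170]
Segment 2: SEQ = 8171, len = 326 B, covers [8171, 8496] [LOST]
Segment 3: SEQ = 8497, len = 343 B, covers [8497, 8839]
Segment 4: SEQ = 8840, len = 848 B, covers [8840, 9687]
In-order data received: bytes [7871, 8170] (segments 1..1).
Segment 2 missing -> gap begins at byte 8171; later segments buffered out of order.
Cumulative ACK = next expected in-order byte = 7871 + 300 = 8171

8171


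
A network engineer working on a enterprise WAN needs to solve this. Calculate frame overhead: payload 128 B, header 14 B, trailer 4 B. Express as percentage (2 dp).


Given: payload = 128 B, header = 14 B, trailer = 4 B
Overhead bytes = header + trailer = 14 + 4 = 18
Total frame = payload + overhead = 128 + 18 = 146
Overhead % = 18 / 146 * 100 = 12.3288% -> 12.33% (2 dp)

12.33


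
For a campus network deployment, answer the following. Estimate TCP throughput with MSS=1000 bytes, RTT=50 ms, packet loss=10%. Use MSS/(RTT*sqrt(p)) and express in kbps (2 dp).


Given: MSS = 1000 bytes, RTT = 50 ms, loss = 10%
RTT in seconds = 50 / 1000 = 0.05
Loss rate = 10% = 0.1
sqrt(loss) = sqrt(0.1) = 0.316227766017
Throughput (bytes/s) = 1000 / (0.05 * 0.316227766017) = 63245.5532
Throughput (kbps) = 63245.5532 * 8 / 1000 = 505.964426 -> 505.96 kbps (2 dp)

505.96


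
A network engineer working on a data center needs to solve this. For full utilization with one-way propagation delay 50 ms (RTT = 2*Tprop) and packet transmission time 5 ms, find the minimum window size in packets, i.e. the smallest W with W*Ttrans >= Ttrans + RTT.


Given: Ttrans = 5 ms, RTT = 100 ms (= 2 * Tprop, Tprop = 50 ms)
Time until first ACK returns = Ttrans + RTT = 5 + 100 = 105 ms
Need W * Ttrans >= Ttrans + RTT  ->  W >= (Ttrans + RTT) / Ttrans
(Ttrans + RTT) / Ttrans = 105 / 5 = 21
W_min = ceil(21) = 21

21


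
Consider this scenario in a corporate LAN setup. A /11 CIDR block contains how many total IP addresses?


Given: CIDR prefix /11
Host bits = 32 - 11 = 21
Total addresses = 2^21 = 2097152

2097152


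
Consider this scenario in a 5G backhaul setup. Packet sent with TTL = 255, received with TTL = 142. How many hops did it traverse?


Given: initial TTL = 255, received TTL = 142
Hops = initial TTL - received TTL
Hops = 255 - 142 = 113

113


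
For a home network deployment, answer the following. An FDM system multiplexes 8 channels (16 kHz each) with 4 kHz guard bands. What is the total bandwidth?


Given: 8 channels, 16 kHz each, guard = 4 kHz
Channel bandwidth = 8 * 16 = 128 kHz
Guard bands = 7 gaps * 4 kHz = 28 kHz
Total = 128 + 28 = 156 kHz

156


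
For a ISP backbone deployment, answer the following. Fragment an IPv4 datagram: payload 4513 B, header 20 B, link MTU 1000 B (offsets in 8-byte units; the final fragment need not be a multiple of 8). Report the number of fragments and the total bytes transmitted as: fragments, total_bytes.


Max data per non-final fragment = floor((MTU - header)/8)*8 = floor((1000 - 20)/8)*8 = floor(980/8)*8 = 976 B
Final fragment needs no 8-byte alignment: it can carry up to MTU - header = 980 B
Non-final fragments needed = ceil((payload - 980) / 976) = ceil(3533/976) = ceil(3.6199) = 4
Number of fragments = 4 + 1 = 5
Fragment sizes (data): 4 * 976 B + 609 B (last, 609 <= 980 OK)
Total bytes sent = payload + n_frags * header = 4513 + 5*20 = 4513 + 100 = 4613 B

5, 4613


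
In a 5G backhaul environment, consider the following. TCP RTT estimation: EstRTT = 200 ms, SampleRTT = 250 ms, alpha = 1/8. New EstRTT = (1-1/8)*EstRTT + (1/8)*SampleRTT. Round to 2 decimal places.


Given: EstRTT = 200 ms, SampleRTT = 250 ms, alpha = 1/8
New EstRTT = (1 - alpha) * EstRTT + alpha * SampleRTT
(7/8) * 200 = 175
(1/8) * 250 = 31.25
New EstRTT = 175 + 31.25 = 206.25 ms -> 206.25 ms (2 dp)

206.25


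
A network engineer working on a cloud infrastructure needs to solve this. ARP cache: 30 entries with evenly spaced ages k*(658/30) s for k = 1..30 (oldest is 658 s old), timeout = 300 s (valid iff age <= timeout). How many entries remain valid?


Ages are k * 658/30 s for k = 1..30 (spacing = 21.9333 s).
Entry k is valid iff k * 658/30 <= 300 iff k <= 30 * 300 / 658 = 13.6778
n_valid = floor(13.6778) = 13
(n_stale = 30 - 13 = 17)

13


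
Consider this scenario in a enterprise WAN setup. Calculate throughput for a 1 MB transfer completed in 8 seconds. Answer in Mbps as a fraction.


Given: file = 1 MB, time = 8 s
File in Mb = 1 * 8 = 8 Mb
Throughput = 8 / 8 Mbps
Throughput = 1 Mbps

1


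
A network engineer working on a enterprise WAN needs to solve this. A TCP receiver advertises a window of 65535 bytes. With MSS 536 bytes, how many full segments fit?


Given: RWND = 65535 bytes, MSS = 536 bytes
Full segments = floor(RWND / MSS)
Full segments = floor(65535 / 536)
Full segments = floor(122.2668) = 122

122


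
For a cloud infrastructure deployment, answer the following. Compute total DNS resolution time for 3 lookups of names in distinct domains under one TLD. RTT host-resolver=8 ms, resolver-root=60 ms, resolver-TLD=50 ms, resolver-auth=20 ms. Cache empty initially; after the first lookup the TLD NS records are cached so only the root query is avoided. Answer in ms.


Lookup 1 (cold cache): local + root + TLD + auth = 8 + 60 + 50 + 20 = 138 ms
Lookups 2..3 (TLD NS cached -> skip root; new domain -> still ask TLD and auth): local + TLD + auth = 8 + 50 + 20 = 78 ms each
Remaining 2 lookups: 2 * 78 = 156 ms
Total = 138 + 156 = 294 ms

294


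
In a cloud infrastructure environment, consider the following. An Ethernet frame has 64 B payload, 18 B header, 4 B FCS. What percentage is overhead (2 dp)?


Given: payload = 64 B, header = 18 B, trailer = 4 B
Overhead bytes = header + trailer = 18 + 4 = 22
Total frame = payload + overhead = 64 + 22 = 86
Overhead % = 22 / 86 * 100 = 25.5814% -> 25.58% (2 dp)

25.58


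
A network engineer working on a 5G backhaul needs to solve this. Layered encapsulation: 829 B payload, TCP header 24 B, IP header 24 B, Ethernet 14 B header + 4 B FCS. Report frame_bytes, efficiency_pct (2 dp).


TCP segment = 829 + 24 = 853 B
IP packet = 853 + 24 = 877 B
Ethernet frame = 877 + 14 + 4 = 895 B
Efficiency = app / frame = 829 / 895 = 0.926257 = 92.6257% -> 92.63% (2 dp)

895, 92.63


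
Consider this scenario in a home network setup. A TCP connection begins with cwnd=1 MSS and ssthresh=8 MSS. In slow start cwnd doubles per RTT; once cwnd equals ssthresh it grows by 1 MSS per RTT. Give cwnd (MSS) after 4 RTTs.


RTT 0: cwnd = 1 MSS (initial)
RTT 1: cwnd = 2 MSS (slow start, doubled)
RTT 2: cwnd = 4 MSS (slow start, doubled)
RTT 3: cwnd = 8 MSS (slow start, doubled)
RTT 4: cwnd = 9 MSS (congestion avoidance, +1)

9


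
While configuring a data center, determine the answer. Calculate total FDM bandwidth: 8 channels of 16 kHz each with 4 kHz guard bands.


Given: 8 channels, 16 kHz each, guard = 4 kHz
Channel bandwidth = 8 * 16 = 128 kHz
Guard bands = 7 gaps * 4 kHz = 28 kHz
Total = 128 + 28 = 156 kHz

156


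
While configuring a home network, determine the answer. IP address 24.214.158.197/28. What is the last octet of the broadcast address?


Given: IP = 24.214.158.197, prefix = /28
Host bits = 32 - 28 = 4
Network last octet = 197 AND mask = 192
Host part size = 2^4 - 1 = 15
Broadcast last octet = 192 OR 15 = 207

207


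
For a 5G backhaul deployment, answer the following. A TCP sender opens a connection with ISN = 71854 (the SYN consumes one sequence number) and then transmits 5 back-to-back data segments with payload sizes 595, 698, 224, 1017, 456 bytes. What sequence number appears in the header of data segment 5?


The SYN occupies sequence number ISN = 71854, so the first data byte is ISN + 1 = 71855.
SEQ of data segment i = (ISN + 1) + sum of payload sizes of segments 1..i-1.
Segment 1: SEQ = 71855, payload = 595 bytes
Segment 2: SEQ = 72450, payload = 698 bytes
Segment 3: SEQ = 73148, payload = 224 bytes
Segment 4: SEQ = 73372, payload = 1017 bytes
Segment 5: SEQ = 74389, payload = 456 bytes
SEQ of segment 5 = 71855 + 595 + 698 + 224 + 1017 = 74389

74389


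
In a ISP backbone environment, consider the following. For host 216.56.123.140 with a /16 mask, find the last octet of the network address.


Given: IP = 216.56.123.140, prefix = /16
Subnet mask = 255.255.0.0
Last octet of IP: 140
Last octet of mask: 0
Network last octet = 140 AND 0 = 0

0


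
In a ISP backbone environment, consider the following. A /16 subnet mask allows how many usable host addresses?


Given: subnet mask /16
Host bits = 32 - 16 = 16
Total addresses = 2^16 = 65536
Usable hosts = 65536 - 2 (network + broadcast) = 65534

65534


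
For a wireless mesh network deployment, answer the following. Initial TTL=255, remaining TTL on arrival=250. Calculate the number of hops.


Given: initial TTL = 255, received TTL = 250
Hops = initial TTL - received TTL
Hops = 255 - 250 = 5

5


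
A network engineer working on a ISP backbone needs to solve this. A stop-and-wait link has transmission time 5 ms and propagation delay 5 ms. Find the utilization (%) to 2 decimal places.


Given: Ttrans = 5 ms, Tprop = 5 ms
RTT = 2 * Tprop = 2 * 5 = 10 ms
U = Ttrans / (Ttrans + RTT)
U = 5 / (5 + 10)
U = 5 / 15 = 0.333333
U% = 33.33%

33.33


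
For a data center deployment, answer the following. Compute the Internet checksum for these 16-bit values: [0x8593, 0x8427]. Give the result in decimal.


Given words: [0x8593, 0x8427]
Step 1: Sum all words
Raw sum = 34195 + 33831 = 68026
Step 2: Fold carry: (2490 + 1) = 2491
One's complement = ~2491 & 0xFFFF = 63044

63044


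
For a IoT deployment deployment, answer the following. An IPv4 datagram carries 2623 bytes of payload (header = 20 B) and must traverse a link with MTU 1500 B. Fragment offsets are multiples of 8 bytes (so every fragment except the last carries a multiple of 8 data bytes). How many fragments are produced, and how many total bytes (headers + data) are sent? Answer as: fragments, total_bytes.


Max data per non-final fragment = floor((MTU - header)/8)*8 = floor((1500 - 20)/8)*8 = floor(1480/8)*8 = 1480 B
Final fragment needs no 8-byte alignment: it can carry up to MTU - header = 1480 B
Non-final fragments needed = ceil((payload - 1480) / 1480) = ceil(1143/1480) = ceil(0.7723) = 1
Number of fragments = 1 + 1 = 2
Fragment sizes (data): 1 * 1480 B + 1143 B (last, 1143 <= 1480 OK)
Total bytes sent = payload + n_frags * header = 2623 + 2*20 = 2623 + 40 = 2663 B

2, 2663


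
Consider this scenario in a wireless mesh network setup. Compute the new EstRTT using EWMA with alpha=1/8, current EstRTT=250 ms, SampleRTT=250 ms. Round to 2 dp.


Given: EstRTT = 250 ms, SampleRTT = 250 ms, alpha = 1/8
New EstRTT = (1 - alpha) * EstRTT + alpha * SampleRTT
(7/8) * 250 = 218.75
(1/8) * 250 = 31.25
New EstRTT = 218.75 + 31.25 = 250 ms -> 250.00 ms (2 dp)

250.00


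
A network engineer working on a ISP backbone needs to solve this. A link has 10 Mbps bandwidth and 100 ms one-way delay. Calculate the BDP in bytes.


Given: bandwidth = 10 Mbps, delay = 100 ms
BDP in bits = 10 * 10^6 * 100 / 1000
BDP in bits = 1000000
BDP in bytes = 1000000 / 8 = 125000

125000


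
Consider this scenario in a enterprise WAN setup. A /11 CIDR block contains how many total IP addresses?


Given: CIDR prefix /11
Host bits = 32 - 11 = 21
Total addresses = 2^21 = 2097152

2097152


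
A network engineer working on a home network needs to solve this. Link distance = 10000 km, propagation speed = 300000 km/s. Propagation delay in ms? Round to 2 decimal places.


Given: distance = 10000 km, speed = 300000 km/s
Delay = distance / speed = 10000 / 300000 seconds
Delay in ms = 10000 * 1000 / 300000
Delay = 33.3333 ms
Rounded to 2 dp = 33.33 ms

33.33


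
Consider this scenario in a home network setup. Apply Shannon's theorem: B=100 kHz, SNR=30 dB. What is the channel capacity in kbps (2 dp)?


Given: B = 100 kHz, SNR = 30 dB
SNR linear = 10^(30/10) = 1000
1 + SNR = 1001
log2(1001) = 9.9672262588
C = 100 * 1000 * 9.9672262588 = 996722.6259 bps
C = 996.722626 kbps -> 996.72 kbps (2 dp)

996.72


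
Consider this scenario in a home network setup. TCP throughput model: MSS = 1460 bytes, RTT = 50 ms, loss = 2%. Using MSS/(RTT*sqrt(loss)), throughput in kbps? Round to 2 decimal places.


Given: MSS = 1460 bytes, RTT = 50 ms, loss = 2%
RTT in seconds = 50 / 1000 = 0.05
Loss rate = 2% = 0.02
sqrt(loss) = sqrt(0.02) = 0.141421356237
Throughput (bytes/s) = 1460 / (0.05 * 0.141421356237) = 206475.1801
Throughput (kbps) = 206475.1801 * 8 / 1000 = 1651.801441 -> 1651.80 kbps (2 dp)

1651.80


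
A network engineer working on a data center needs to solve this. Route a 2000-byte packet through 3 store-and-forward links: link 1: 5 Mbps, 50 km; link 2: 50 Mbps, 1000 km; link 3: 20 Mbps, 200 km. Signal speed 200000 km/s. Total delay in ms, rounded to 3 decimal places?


Packet = 2000 bytes = 16000 bits. Store-and-forward: sum (t_trans + t_prop) per link.
Link 1: t_trans = 16000/(5*10^6) s = 3.2000 ms; t_prop = 50/200000 s = 0.2500 ms; subtotal = 3.4500 ms
Link 2: t_trans = 16000/(50*10^6) s = 0.3200 ms; t_prop = 1000/200000 s = 5.0000 ms; subtotal = 5.3200 ms
Link 3: t_trans = 16000/(20*10^6) s = 0.8000 ms; t_prop = 200/200000 s = 1.0000 ms; subtotal = 1.8000 ms
End-to-end = 3.4500 + 5.3200 + 1.8000 = 10.5700 ms -> 10.570 ms (3 dp)

10.570


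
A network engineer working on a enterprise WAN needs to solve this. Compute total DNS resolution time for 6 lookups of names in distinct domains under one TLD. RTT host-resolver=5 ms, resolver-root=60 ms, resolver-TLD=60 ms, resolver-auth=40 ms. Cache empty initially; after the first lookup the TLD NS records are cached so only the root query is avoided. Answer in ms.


Lookup 1 (cold cache): local + root + TLD + auth = 5 + 60 + 60 + 40 = 165 ms
Lookups 2..6 (TLD NS cached -> skip root; new domain -> still ask TLD and auth): local + TLD + auth = 5 + 60 + 40 = 105 ms each
Remaining 5 lookups: 5 * 105 = 525 ms
Total = 165 + 525 = 690 ms

690


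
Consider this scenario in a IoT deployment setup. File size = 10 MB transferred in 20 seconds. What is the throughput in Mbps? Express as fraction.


Given: file = 10 MB, time = 20 s
File in Mb = 10 * 8 = 80 Mb
Throughput = 80 / 20 Mbps
Throughput = 4 Mbps

4


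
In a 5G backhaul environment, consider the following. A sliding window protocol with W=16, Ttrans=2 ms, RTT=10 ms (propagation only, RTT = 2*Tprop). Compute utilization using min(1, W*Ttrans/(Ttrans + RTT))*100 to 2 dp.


Given: W = 16, Ttrans = 2 ms, RTT = 10 ms (= 2 * Tprop, Tprop = 5 ms)
Cycle time = Ttrans + RTT = 2 + 10 = 12 ms (first packet sent until its ACK returns)
W * Ttrans = 16 * 2 = 32 ms of sending per cycle
W * Ttrans / (Ttrans + RTT) = 32 / 12 = 2.666667
U = min(1, 2.666667) = 1.000000
U% = 100.00%

100.00


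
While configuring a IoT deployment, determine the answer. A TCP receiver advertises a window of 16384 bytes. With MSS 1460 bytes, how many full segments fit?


Given: RWND = 16384 bytes, MSS = 1460 bytes
Full segments = floor(RWND / MSS)
Full segments = floor(16384 / 1460)
Full segments = floor(11.2219) = 11

11


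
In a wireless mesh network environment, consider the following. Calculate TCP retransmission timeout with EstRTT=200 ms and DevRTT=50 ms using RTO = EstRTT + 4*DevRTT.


Given: EstRTT = 200 ms, DevRTT = 50 ms
Timeout = EstRTT + 4 * DevRTT
4 * DevRTT = 4 * 50 = 200
Timeout = 200 + 200 = 400 ms

400


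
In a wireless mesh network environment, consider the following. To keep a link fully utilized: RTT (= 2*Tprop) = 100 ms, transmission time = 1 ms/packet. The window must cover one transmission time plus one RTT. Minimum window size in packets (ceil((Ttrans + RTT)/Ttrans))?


Given: Ttrans = 1 ms, RTT = 100 ms (= 2 * Tprop, Tprop = 50 ms)
Time until first ACK returns = Ttrans + RTT = 1 + 100 = 101 ms
Need W * Ttrans >= Ttrans + RTT  ->  W >= (Ttrans + RTT) / Ttrans
(Ttrans + RTT) / Ttrans = 101 / 1 = 101
W_min = ceil(101) = 101

101


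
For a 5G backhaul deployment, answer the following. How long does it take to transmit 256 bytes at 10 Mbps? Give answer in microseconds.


Given: packet = 256 bytes, bandwidth = 10 Mbps
Packet in bits = 256 * 8 = 2048 bits
Bandwidth = 10 * 10^6 = 10000000 bps
Time = 2048 / 10000000 seconds
Time in us = 2048 * 10^6 / 10000000 = 204.8

204.8


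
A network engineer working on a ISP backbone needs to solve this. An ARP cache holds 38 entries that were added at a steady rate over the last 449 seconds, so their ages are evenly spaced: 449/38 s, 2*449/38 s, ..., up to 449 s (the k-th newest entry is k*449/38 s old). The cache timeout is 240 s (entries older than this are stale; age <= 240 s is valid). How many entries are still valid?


Ages are k * 449/38 s for k = 1..38 (spacing = 11.8158 s).
Entry k is valid iff k * 449/38 <= 240 iff k <= 38 * 240 / 449 = 20.3118
n_valid = floor(20.3118) = 20
(n_stale = 38 - 20 = 18)

20


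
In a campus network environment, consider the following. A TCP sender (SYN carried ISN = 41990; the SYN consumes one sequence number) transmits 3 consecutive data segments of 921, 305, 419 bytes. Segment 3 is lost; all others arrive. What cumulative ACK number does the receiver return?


SYN uses sequence number 41990; first data byte = ISN + 1 = 41991.
Segment 1: SEQ = 41991, len = 921 B, covers [41991, 42911]
Segment 2: SEQ = 42912, len = 305 B, covers [42912, 43216]
Segment 3: SEQ = 43217, len = 419 B, covers [43217, 43635] [LOST]
In-order data received: bytes [41991, 43216] (segments 1..2).
Segment 3 missing -> gap begins at byte 43217.
Cumulative ACK = next expected in-order byte = 41991 + 921 + 305 = 43217

43217


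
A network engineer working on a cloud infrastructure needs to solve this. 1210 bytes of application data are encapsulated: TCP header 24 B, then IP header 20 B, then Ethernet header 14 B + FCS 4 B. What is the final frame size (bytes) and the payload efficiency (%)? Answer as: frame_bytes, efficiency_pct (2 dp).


TCP segment = 1210 + 24 = 1234 B
IP packet = 1234 + 20 = 1254 B
Ethernet frame = 1254 + 14 + 4 = 1272 B
Efficiency = app / frame = 1210 / 1272 = 0.951258 = 95.1258% -> 95.13% (2 dp)

1272, 95.13


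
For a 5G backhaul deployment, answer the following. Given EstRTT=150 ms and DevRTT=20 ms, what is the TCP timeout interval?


Given: EstRTT = 150 ms, DevRTT = 20 ms
Timeout = EstRTT + 4 * DevRTT
4 * DevRTT = 4 * 20 = 80
Timeout = 150 + 80 = 230 ms

230


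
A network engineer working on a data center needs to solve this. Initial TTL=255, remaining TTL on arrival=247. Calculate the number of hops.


Given: initial TTL = 255, received TTL = 247
Hops = initial TTL - received TTL
Hops = 255 - 247 = 8

8


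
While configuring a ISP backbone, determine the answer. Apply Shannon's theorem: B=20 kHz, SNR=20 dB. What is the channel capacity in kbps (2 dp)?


Given: B = 20 kHz, SNR = 20 dB
SNR linear = 10^(20/10) = 100
1 + SNR = 101
log2(101) = 6.6582114828
C = 20 * 1000 * 6.6582114828 = 133164.2297 bps
C = 133.164230 kbps -> 133.16 kbps (2 dp)

133.16


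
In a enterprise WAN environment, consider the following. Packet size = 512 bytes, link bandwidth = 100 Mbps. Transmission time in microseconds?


Given: packet = 512 bytes, bandwidth = 100 Mbps
Packet in bits = 512 * 8 = 4096 bits
Bandwidth = 100 * 10^6 = 100000000 bps
Time = 4096 / 100000000 seconds
Time in us = 4096 * 10^6 / 100000000 = 40.96

40.96


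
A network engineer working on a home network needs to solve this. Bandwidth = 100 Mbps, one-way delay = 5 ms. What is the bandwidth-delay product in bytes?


Given: bandwidth = 100 Mbps, delay = 5 ms
BDP in bits = 100 * 10^6 * 5 / 1000
BDP in bits = 500000
BDP in bytes = 500000 / 8 = 62500

62500


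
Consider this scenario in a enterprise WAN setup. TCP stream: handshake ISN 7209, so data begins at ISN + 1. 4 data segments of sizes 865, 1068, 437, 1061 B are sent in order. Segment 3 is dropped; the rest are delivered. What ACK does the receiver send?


SYN uses sequence number 7209; first data byte = ISN + 1 = 7210.
Segment 1: SEQ = 7210, len = 865 B, covers [7210, 8074]
Segment 2: SEQ = 8075, len = 1068 B, covers [8075, 9142]
Segment 3: SEQ = 9143, len = 437 B, covers [9143, 9579] [LOST]
Segment 4: SEQ = 9580, len = 1061 B, covers [9580, 10640]
In-order data received: bytes [7210, 9142] (segments 1..2).
Segment 3 missing -> gap begins at byte 9143; later segments buffered out of order.
Cumulative ACK = next expected in-order byte = 7210 + 865 + 1068 = 9143

9143


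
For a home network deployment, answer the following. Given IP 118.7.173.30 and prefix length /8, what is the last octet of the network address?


Given: IP = 118.7.173.30, prefix = /8
Subnet mask = 255.0.0.0
Last octet of IP: 30
Last octet of mask: 0
Network last octet = 30 AND 0 = 0

0


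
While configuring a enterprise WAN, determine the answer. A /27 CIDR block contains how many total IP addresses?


Given: CIDR prefix /27
Host bits = 32 - 27 = 5
Total addresses = 2^5 = 32

32


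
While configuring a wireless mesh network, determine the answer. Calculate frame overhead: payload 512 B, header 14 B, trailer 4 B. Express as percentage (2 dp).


Given: payload = 512 B, header = 14 B, trailer = 4 B
Overhead bytes = header + trailer = 14 + 4 = 18
Total frame = payload + overhead = 512 + 18 = 530
Overhead % = 18 / 530 * 100 = 3.3962% -> 3.40% (2 dp)

3.40


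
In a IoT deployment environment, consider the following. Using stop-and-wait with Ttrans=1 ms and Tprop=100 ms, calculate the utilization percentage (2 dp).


Given: Ttrans = 1 ms, Tprop = 100 ms
RTT = 2 * Tprop = 2 * 100 = 200 ms
U = Ttrans / (Ttrans + RTT)
U = 1 / (1 + 200)
U = 1 / 201 = 0.004975
U% = 0.50%

0.50


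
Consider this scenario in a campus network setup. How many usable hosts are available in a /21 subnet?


Given: subnet mask /21
Host bits = 32 - 21 = 11
Total addresses = 2^11 = 2048
Usable hosts = 2048 - 2 (network + broadcast) = 2046

2046


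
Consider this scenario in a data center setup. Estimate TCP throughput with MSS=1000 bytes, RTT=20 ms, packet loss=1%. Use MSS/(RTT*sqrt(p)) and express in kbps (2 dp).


Given: MSS = 1000 bytes, RTT = 20 ms, loss = 1%
RTT in seconds = 20 / 1000 = 0.02
Loss rate = 1% = 0.01
sqrt(loss) = sqrt(0.01) = 0.1
Throughput (bytes/s) = 1000 / (0.02 * 0.1) = 500000.0000
Throughput (kbps) = 500000.0000 * 8 / 1000 = 4000.000000 -> 4000.00 kbps (2 dp)

4000.00


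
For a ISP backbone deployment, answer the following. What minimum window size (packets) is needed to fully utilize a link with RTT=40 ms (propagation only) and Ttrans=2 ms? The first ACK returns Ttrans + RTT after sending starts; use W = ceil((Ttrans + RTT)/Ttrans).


Given: Ttrans = 2 ms, RTT = 40 ms (= 2 * Tprop, Tprop = 20 ms)
Time until first ACK returns = Ttrans + RTT = 2 + 40 = 42 ms
Need W * Ttrans >= Ttrans + RTT  ->  W >= (Ttrans + RTT) / Ttrans
(Ttrans + RTT) / Ttrans = 42 / 2 = 21
W_min = ceil(21) = 21

21


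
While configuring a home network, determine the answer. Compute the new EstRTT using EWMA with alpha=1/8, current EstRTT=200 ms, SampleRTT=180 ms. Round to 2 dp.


Given: EstRTT = 200 ms, SampleRTT = 180 ms, alpha = 1/8
New EstRTT = (1 - alpha) * EstRTT + alpha * SampleRTT
(7/8) * 200 = 175
(1/8) * 180 = 22.5
New EstRTT = 175 + 22.5 = 197.5 ms -> 197.50 ms (2 dp)

197.50


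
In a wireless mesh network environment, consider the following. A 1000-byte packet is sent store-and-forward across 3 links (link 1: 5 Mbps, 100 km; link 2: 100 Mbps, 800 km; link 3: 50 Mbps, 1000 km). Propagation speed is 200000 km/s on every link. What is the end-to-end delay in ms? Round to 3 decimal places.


Packet = 1000 bytes = 8000 bits. Store-and-forward: sum (t_trans + t_prop) per link.
Link 1: t_trans = 8000/(5*10^6) s = 1.6000 ms; t_prop = 100/200000 s = 0.5000 ms; subtotal = 2.1000 ms
Link 2: t_trans = 8000/(100*10^6) s = 0.0800 ms; t_prop = 800/200000 s = 4.0000 ms; subtotal = 4.0800 ms
Link 3: t_trans = 8000/(50*10^6) s = 0.1600 ms; t_prop = 1000/200000 s = 5.0000 ms; subtotal = 5.1600 ms
End-to-end = 2.1000 + 4.0800 + 5.1600 = 11.3400 ms -> 11.340 ms (3 dp)

11.340


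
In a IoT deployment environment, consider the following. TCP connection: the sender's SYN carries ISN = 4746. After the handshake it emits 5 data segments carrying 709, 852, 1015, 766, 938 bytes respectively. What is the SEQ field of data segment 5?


The SYN occupies sequence number ISN = 4746, so the first data byte is ISN + 1 = 4747.
SEQ of data segment i = (ISN + 1) + sum of payload sizes of segments 1..i-1.
Segment 1: SEQ = 4747, payload = 709 bytes
Segment 2: SEQ = 5456, payload = 852 bytes
Segment 3: SEQ = 6308, payload = 1015 bytes
Segment 4: SEQ = 7323, payload = 766 bytes
Segment 5: SEQ = 8089, payload = 938 bytes
SEQ of segment 5 = 4747 + 709 + 852 + 1015 + 766 = 8089

8089


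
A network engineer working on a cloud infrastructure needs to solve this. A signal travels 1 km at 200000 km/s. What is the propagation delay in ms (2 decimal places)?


Given: distance = 1 km, speed = 200000 km/s
Delay = distance / speed = 1 / 200000 seconds
Delay in ms = 1 * 1000 / 200000
Delay = 0.0050 ms
Rounded to 2 dp = 0.01 ms

0.01


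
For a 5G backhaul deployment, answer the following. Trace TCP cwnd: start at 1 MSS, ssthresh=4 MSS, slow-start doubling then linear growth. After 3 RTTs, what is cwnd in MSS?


RTT 0: cwnd = 1 MSS (initial)
RTT 1: cwnd = 2 MSS (slow start, doubled)
RTT 2: cwnd = 4 MSS (slow start, doubled)
RTT 3: cwnd = 5 MSS (congestion avoidance, +1)

5


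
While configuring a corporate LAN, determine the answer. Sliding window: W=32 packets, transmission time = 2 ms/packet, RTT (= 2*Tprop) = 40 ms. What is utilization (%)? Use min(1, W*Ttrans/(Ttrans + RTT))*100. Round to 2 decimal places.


Given: W = 32, Ttrans = 2 ms, RTT = 40 ms (= 2 * Tprop, Tprop = 20 ms)
Cycle time = Ttrans + RTT = 2 + 40 = 42 ms (first packet sent until its ACK returns)
W * Ttrans = 32 * 2 = 64 ms of sending per cycle
W * Ttrans / (Ttrans + RTT) = 64 / 42 = 1.523810
U = min(1, 1.523810) = 1.000000
U% = 100.00%

100.00


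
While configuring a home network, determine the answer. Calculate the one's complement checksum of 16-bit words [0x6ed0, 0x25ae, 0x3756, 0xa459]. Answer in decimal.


Given words: [0x6ed0, 0x25ae, 0x3756, 0xa459]
Step 1: Sum all words
Raw sum = 28368 + 9646 + 14166 + 42073 = 94253
Step 2: Fold carry: (28717 + 1) = 28718
One's complement = ~28718 & 0xFFFF = 36817

36817


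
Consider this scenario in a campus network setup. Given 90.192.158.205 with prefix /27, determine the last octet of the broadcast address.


Given: IP = 90.192.158.205, prefix = /27
Host bits = 32 - 27 = 5
Network last octet = 205 AND mask = 192
Host part size = 2^5 - 1 = 31
Broadcast last octet = 192 OR 31 = 223

223


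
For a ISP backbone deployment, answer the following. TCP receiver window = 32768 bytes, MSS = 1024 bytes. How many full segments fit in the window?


Given: RWND = 32768 bytes, MSS = 1024 bytes
Full segments = floor(RWND / MSS)
Full segments = floor(32768 / 1024)
Full segments = floor(32.0) = 32

32


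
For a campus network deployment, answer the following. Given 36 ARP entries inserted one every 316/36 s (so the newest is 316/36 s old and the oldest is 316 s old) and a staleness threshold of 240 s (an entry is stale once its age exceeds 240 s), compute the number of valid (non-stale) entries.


Ages are k * 316/36 s for k = 1..36 (spacing = 8.7778 s).
Entry k is valid iff k * 316/36 <= 240 iff k <= 36 * 240 / 316 = 27.3418
n_valid = floor(27.3418) = 27
(n_stale = 36 - 27 = 9)

27
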